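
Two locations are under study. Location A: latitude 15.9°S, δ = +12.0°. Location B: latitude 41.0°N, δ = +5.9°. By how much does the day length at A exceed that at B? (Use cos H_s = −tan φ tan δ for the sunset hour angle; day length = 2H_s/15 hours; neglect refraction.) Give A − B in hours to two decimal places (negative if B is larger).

A: H_s = arccos(−tan -15.9° · tan 12.0°) = 86.53°, so 2H_s/15 = 11.5373 h.
B: H_s = arccos(−tan 41.0° · tan 5.9°) = 95.15°, so 2H_s/15 = 12.6867 h.
A − B = 11.5373 − 12.6867 = -1.1494 h.

-1.15 h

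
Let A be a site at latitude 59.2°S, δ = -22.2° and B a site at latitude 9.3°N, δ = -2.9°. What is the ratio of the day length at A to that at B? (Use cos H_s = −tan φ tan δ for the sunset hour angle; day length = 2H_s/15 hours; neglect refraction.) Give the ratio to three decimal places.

1.488

A: H_s = arccos(−tan -59.2° · tan -22.2°) = 133.20°, so 2H_s/15 = 17.7600 h.
B: H_s = arccos(−tan 9.3° · tan -2.9°) = 89.52°, so 2H_s/15 = 11.9360 h.
Ratio A/B = 17.7600 / 11.9360 = 1.4879.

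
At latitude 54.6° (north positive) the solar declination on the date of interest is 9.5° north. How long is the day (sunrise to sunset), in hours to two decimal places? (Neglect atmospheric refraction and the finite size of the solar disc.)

13.82 hours

cos H_s = −tan(54.6°) · tan(9.5°) = -0.2355, so H_s = arccos(-0.2355) = 103.62°.
Day length = 2 H_s / 15° h⁻¹ = 207.24° / 15 = 13.816 h.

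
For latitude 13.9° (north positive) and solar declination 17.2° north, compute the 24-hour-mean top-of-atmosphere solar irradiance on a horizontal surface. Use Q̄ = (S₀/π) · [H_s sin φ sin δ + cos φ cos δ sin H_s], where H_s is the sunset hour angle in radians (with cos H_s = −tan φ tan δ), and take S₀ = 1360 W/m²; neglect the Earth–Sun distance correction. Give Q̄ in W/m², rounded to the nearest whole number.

451 W/m²

−tan φ tan δ = −(0.2475)(0.3096) = -0.0766; H_s = arccos(-0.0766) = 94.39°. In radians, H_s = 1.6474.
H_s sin φ sin δ = 1.6474 × 0.2402 × 0.2957 = 0.1170.
cos φ cos δ sin H_s = 0.9707 × 0.9553 × 0.9971 = 0.9246.
Q̄ = (1360/π) × (0.1170 + 0.9246) = 432.90 × 1.0416 = 450.91 W/m².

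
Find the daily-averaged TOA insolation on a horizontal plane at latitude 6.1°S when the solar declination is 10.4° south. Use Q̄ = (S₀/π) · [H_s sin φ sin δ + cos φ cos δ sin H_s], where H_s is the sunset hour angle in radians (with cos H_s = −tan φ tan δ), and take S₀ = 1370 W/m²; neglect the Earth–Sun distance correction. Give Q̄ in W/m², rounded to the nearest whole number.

−tan φ tan δ = −(-0.1069)(-0.1835) = -0.0196; H_s = arccos(-0.0196) = 91.12°. In radians, H_s = 1.5903.
H_s sin φ sin δ = 1.5903 × -0.1063 × -0.1805 = 0.0305.
cos φ cos δ sin H_s = 0.9943 × 0.9836 × 0.9998 = 0.9778.
Q̄ = (1370/π) × (0.0305 + 0.9778) = 436.08 × 1.0083 = 439.70 W/m².

440 W/m²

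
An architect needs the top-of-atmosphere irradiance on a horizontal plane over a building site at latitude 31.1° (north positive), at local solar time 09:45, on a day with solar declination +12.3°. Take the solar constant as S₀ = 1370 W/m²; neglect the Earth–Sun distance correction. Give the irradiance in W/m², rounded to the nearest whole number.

1104 W/m²

Hour angle H = 15° × (9.75 − 12) = -33.75°.
cos θ_z = sin φ sin δ + cos φ cos δ cos H = (0.5165)(0.2130) + (0.8563)(0.9770)(0.8315) = 0.8057.
Top-of-atmosphere irradiance = S₀ cos θ_z = 1370 × 0.8057 = 1103.81 W/m².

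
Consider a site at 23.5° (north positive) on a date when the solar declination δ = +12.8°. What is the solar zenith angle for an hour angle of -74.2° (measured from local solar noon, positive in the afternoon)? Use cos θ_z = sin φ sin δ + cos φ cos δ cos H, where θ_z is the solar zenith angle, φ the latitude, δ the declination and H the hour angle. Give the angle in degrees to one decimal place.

With φ = 23.5°, δ = 12.8°, H = -74.20°: sin φ sin δ = 0.0883, cos φ cos δ cos H = 0.2435, so cos θ_z = 0.3318.
θ_z = arccos(0.3318) = 70.62°.

70.6°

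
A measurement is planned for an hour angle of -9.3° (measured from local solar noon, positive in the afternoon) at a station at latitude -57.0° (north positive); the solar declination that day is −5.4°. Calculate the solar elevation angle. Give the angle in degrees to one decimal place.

37.9°

cos θ_z = sin(-57.0°) sin(-5.4°) + cos(-57.0°) cos(-5.4°) cos(-9.30°) = 0.0789 + 0.5351 = 0.6140.
θ_z = arccos(0.6140) = 52.12°, so the elevation is 90° − 52.12° = 37.88°.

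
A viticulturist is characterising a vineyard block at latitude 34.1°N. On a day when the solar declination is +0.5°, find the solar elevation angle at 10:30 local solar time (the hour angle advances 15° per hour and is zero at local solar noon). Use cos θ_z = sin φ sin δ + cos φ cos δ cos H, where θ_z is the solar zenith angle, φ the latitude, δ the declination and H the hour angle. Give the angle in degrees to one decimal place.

50.3°

Hour angle H = 15° × (10.5 − 12) = -22.50°.
cos θ_z = sin(34.1°) sin(0.5°) + cos(34.1°) cos(0.5°) cos(-22.50°) = 0.0049 + 0.7650 = 0.7699.
θ_z = arccos(0.7699) = 39.66°, so the elevation is 90° − 39.66° = 50.34°.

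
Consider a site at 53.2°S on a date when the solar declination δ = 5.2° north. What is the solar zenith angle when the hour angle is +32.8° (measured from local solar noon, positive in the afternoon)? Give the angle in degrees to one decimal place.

cos θ_z = sin(-53.2°) sin(5.2°) + cos(-53.2°) cos(5.2°) cos(32.80°) = -0.0726 + 0.5014 = 0.4288.
θ_z = arccos(0.4288) = 64.61°.

64.6°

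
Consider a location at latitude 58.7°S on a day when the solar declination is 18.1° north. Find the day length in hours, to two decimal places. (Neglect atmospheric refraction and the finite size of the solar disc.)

7.66 hours

−tan φ tan δ = −(-1.6447)(0.3269) = 0.5377; H_s = arccos(0.5377) = 57.47°.
Day length = 2 H_s / 15° h⁻¹ = 114.94° / 15 = 7.663 h.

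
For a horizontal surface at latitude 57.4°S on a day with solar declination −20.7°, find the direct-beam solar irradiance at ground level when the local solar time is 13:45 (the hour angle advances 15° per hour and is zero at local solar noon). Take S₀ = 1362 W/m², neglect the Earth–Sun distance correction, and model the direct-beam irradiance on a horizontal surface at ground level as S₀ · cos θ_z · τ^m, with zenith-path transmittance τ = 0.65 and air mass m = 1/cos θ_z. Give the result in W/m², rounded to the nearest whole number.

Hour angle H = 15° × (13.75 − 12) = 26.25°.
cos θ_z = sin(-57.4°) sin(-20.7°) + cos(-57.4°) cos(-20.7°) cos(26.25°) = 0.2978 + 0.4520 = 0.7498.
Air mass m = 1/cos θ_z = 1/0.7498 = 1.334; τ^m = 0.65^1.334 = 0.5629.
Surface direct beam = 1362 × 0.7498 × 0.5629 = 574.85 W/m².

575 W/m²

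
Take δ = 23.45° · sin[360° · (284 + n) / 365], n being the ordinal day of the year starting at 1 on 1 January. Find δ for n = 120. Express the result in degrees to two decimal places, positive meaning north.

+14.59°

360 × (284 + 120) / 365 = 398.466°; sin(398.466°) = 0.6221.
δ = 23.45 × 0.6221 = 14.588° ≈ +14.59°.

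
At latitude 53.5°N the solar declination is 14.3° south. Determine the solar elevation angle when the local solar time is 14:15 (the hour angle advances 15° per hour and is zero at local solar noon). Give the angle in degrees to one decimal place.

Hour angle H = 15° × (14.25 − 12) = 33.75°.
cos θ_z = sin(53.5°) sin(-14.3°) + cos(53.5°) cos(-14.3°) cos(33.75°) = -0.1986 + 0.4793 = 0.2807.
θ_z = arccos(0.2807) = 73.70°, so the elevation is 90° − 73.70° = 16.30°.

16.3°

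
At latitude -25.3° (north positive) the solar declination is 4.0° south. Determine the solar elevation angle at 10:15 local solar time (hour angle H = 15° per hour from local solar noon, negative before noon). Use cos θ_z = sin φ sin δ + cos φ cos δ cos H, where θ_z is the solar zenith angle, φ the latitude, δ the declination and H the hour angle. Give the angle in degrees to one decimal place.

Hour angle H = 15° × (10.25 − 12) = -26.25°.
With φ = -25.3°, δ = -4.0°, H = -26.25°: sin φ sin δ = 0.0298, cos φ cos δ cos H = 0.8089, so cos θ_z = 0.8387.
θ_z = arccos(0.8387) = 33.00°, so the elevation is 90° − 33.00° = 57.00°.

57.0°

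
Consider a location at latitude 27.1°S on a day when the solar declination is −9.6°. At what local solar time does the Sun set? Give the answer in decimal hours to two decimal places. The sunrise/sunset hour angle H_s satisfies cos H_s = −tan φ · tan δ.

The sunset hour angle satisfies cos H_s = −tan φ tan δ = -0.0866, giving H_s = 94.97°.
Sunset is at 12 + H_s/15 = 12 + 6.331 = 18.331 h local solar time.

18.33 h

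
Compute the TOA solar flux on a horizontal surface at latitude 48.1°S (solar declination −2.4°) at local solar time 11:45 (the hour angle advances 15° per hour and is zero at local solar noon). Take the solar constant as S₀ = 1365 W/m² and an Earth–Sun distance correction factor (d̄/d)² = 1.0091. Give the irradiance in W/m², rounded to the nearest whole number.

Hour angle H = 15° × (11.75 − 12) = -3.75°.
cos θ_z = sin(-48.1°) sin(-2.4°) + cos(-48.1°) cos(-2.4°) cos(-3.75°) = 0.0312 + 0.6658 = 0.6970.
Top-of-atmosphere irradiance = S₀ (d̄/d)² cos θ_z = 1365 × 1.0091 × 0.6970 = 960.06 W/m².

960 W/m²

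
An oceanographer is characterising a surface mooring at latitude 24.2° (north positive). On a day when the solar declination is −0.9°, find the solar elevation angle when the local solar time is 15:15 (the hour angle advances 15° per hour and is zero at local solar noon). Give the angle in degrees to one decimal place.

Hour angle H = 15° × (15.25 − 12) = 48.75°.
cos θ_z = sin(24.2°) sin(-0.9°) + cos(24.2°) cos(-0.9°) cos(48.75°) = -0.0064 + 0.6013 = 0.5949.
θ_z = arccos(0.5949) = 53.49°, so the elevation is 90° − 53.49° = 36.51°.

36.5°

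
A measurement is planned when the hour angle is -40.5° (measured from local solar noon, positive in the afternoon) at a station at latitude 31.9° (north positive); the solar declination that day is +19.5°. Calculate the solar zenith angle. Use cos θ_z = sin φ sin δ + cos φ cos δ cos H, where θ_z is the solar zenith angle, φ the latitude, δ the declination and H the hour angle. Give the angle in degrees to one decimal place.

cos θ_z = sin(31.9°) sin(19.5°) + cos(31.9°) cos(19.5°) cos(-40.50°) = 0.1764 + 0.6085 = 0.7849.
θ_z = arccos(0.7849) = 38.29°.

38.3°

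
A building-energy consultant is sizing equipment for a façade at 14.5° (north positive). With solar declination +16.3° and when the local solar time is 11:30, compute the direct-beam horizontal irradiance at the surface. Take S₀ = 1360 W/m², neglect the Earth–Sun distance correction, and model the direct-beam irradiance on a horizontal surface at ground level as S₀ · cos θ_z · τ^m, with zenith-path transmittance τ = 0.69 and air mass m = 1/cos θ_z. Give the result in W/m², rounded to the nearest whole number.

Hour angle H = 15° × (11.5 − 12) = -7.50°.
With φ = 14.5°, δ = 16.3°, H = -7.50°: sin φ sin δ = 0.0703, cos φ cos δ cos H = 0.9213, so cos θ_z = 0.9916.
Air mass m = 1/cos θ_z = 1/0.9916 = 1.008; τ^m = 0.69^1.008 = 0.6880.
Surface direct beam = 1360 × 0.9916 × 0.6880 = 927.82 W/m².

928 W/m²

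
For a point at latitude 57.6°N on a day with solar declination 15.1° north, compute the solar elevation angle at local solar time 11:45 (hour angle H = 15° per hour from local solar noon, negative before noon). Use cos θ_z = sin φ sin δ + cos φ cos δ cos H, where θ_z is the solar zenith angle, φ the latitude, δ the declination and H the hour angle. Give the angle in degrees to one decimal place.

Hour angle H = 15° × (11.75 − 12) = -3.75°.
cos θ_z = sin(57.6°) sin(15.1°) + cos(57.6°) cos(15.1°) cos(-3.75°) = 0.2200 + 0.5162 = 0.7362.
θ_z = arccos(0.7362) = 42.59°, so the elevation is 90° − 42.59° = 47.41°.

47.4°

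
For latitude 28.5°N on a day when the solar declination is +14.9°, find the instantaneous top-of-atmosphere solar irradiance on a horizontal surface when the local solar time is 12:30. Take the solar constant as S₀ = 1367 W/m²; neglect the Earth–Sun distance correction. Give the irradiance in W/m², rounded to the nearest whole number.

Hour angle H = 15° × (12.5 − 12) = 7.50°.
cos θ_z = sin φ sin δ + cos φ cos δ cos H = (0.4772)(0.2571) + (0.8788)(0.9664)(0.9914) = 0.9647.
Top-of-atmosphere irradiance = S₀ cos θ_z = 1367 × 0.9647 = 1318.74 W/m².

1319 W/m²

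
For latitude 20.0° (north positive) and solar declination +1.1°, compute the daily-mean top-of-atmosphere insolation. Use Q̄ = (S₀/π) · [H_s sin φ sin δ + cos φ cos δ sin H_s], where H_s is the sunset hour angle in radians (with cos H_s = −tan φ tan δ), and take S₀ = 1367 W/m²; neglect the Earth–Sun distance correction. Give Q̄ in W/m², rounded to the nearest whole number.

413 W/m²

The sunset hour angle satisfies cos H_s = −tan φ tan δ = -0.0070, giving H_s = 90.40°. In radians, H_s = 1.5778.
H_s sin φ sin δ = 1.5778 × 0.3420 × 0.0192 = 0.0104.
cos φ cos δ sin H_s = 0.9397 × 0.9998 × 1.0000 = 0.9395.
Q̄ = (1367/π) × (0.0104 + 0.9395) = 435.13 × 0.9499 = 413.33 W/m².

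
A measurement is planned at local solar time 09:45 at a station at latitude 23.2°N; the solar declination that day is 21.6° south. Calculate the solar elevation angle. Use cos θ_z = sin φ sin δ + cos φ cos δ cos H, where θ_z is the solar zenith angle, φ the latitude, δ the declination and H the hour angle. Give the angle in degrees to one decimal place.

Hour angle H = 15° × (9.75 − 12) = -33.75°.
With φ = 23.2°, δ = -21.6°, H = -33.75°: sin φ sin δ = -0.1450, cos φ cos δ cos H = 0.7106, so cos θ_z = 0.5656.
θ_z = arccos(0.5656) = 55.56°, so the elevation is 90° − 55.56° = 34.44°.

34.4°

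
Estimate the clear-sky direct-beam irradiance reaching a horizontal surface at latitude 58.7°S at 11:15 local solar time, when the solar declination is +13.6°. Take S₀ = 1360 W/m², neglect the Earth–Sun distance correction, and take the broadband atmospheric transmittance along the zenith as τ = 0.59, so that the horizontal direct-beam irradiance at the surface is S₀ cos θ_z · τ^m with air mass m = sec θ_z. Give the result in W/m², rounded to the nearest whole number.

67 W/m²

Hour angle H = 15° × (11.25 − 12) = -11.25°.
cos θ_z = sin(-58.7°) sin(13.6°) + cos(-58.7°) cos(13.6°) cos(-11.25°) = -0.2009 + 0.4952 = 0.2943.
Air mass m = 1/cos θ_z = 1/0.2943 = 3.398; τ^m = 0.59^3.398 = 0.1665.
Surface direct beam = 1360 × 0.2943 × 0.1665 = 66.64 W/m².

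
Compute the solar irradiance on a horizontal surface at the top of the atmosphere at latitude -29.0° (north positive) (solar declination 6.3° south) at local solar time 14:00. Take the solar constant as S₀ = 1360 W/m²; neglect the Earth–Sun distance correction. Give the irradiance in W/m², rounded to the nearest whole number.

1096 W/m²

Hour angle H = 15° × (14 − 12) = 30.00°.
cos θ_z = sin(-29.0°) sin(-6.3°) + cos(-29.0°) cos(-6.3°) cos(30.00°) = 0.0532 + 0.7529 = 0.8061.
Top-of-atmosphere irradiance = S₀ cos θ_z = 1360 × 0.8061 = 1096.30 W/m².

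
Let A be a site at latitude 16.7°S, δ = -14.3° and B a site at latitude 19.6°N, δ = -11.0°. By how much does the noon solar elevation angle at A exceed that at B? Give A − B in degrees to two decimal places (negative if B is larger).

+28.20°

A: 90° − |-16.7 − (-14.3)| = 87.60°.
B: 90° − |19.6 − (-11.0)| = 59.40°.
A − B = 87.60 − 59.40 = 28.20°.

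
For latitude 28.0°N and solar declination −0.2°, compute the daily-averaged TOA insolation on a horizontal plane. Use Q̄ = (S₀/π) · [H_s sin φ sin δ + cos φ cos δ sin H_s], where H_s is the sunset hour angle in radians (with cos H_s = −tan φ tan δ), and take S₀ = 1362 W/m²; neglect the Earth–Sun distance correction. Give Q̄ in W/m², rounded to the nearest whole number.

−tan φ tan δ = −(0.5317)(-0.0035) = 0.0019; H_s = arccos(0.0019) = 89.89°. In radians, H_s = 1.5689.
H_s sin φ sin δ = 1.5689 × 0.4695 × -0.0035 = -0.0026.
cos φ cos δ sin H_s = 0.8829 × 1.0000 × 1.0000 = 0.8829.
Q̄ = (1362/π) × (-0.0026 + 0.8829) = 433.54 × 0.8803 = 381.65 W/m².

382 W/m²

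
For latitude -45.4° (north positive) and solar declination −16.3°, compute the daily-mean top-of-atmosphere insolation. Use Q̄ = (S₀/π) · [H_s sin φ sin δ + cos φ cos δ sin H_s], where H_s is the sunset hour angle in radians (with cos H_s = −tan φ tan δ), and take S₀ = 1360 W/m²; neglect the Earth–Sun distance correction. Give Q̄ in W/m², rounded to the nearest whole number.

cos H_s = −tan(-45.4°) · tan(-16.3°) = -0.2965, so H_s = arccos(-0.2965) = 107.25°. In radians, H_s = 1.8719.
H_s sin φ sin δ = 1.8719 × -0.7120 × -0.2807 = 0.3741.
cos φ cos δ sin H_s = 0.7022 × 0.9598 × 0.9550 = 0.6436.
Q̄ = (1360/π) × (0.3741 + 0.6436) = 432.90 × 1.0177 = 440.56 W/m².

441 W/m²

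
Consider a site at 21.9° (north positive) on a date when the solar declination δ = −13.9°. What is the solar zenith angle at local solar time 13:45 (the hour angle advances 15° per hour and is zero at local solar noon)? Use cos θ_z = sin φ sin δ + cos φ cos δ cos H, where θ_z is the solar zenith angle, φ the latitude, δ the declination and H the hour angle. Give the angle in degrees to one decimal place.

Hour angle H = 15° × (13.75 − 12) = 26.25°.
cos θ_z = sin φ sin δ + cos φ cos δ cos H = (0.3730)(-0.2402) + (0.9278)(0.9707)(0.8969) = 0.7182.
θ_z = arccos(0.7182) = 44.09°.

44.1°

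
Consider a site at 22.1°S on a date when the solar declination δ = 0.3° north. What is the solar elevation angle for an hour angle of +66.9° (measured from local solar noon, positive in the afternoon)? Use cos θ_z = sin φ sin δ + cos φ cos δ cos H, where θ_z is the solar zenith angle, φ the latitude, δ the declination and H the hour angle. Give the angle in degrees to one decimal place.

With φ = -22.1°, δ = 0.3°, H = 66.90°: sin φ sin δ = -0.0020, cos φ cos δ cos H = 0.3635, so cos θ_z = 0.3615.
θ_z = arccos(0.3615) = 68.81°, so the elevation is 90° − 68.81° = 21.19°.

21.2°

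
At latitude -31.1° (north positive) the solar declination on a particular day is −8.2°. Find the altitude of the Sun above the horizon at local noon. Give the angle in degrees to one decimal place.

67.1°

At local solar noon the hour angle is zero, so the elevation is 90° − |φ − δ| = 90° − |-31.1° − (-8.2°)| = 90° − 22.9° = 67.1°.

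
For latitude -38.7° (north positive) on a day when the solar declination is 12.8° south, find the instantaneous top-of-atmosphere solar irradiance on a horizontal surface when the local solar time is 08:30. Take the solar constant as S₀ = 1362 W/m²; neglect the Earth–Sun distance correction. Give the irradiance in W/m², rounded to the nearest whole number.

820 W/m²

Hour angle H = 15° × (8.5 − 12) = -52.50°.
cos θ_z = sin(-38.7°) sin(-12.8°) + cos(-38.7°) cos(-12.8°) cos(-52.50°) = 0.1385 + 0.4633 = 0.6018.
Top-of-atmosphere irradiance = S₀ cos θ_z = 1362 × 0.6018 = 819.65 W/m².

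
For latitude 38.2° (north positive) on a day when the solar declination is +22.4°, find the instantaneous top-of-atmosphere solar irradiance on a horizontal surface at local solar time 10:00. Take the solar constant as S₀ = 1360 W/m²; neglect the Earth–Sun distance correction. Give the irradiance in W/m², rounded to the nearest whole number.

Hour angle H = 15° × (10 − 12) = -30.00°.
cos θ_z = sin(38.2°) sin(22.4°) + cos(38.2°) cos(22.4°) cos(-30.00°) = 0.2357 + 0.6292 = 0.8649.
Top-of-atmosphere irradiance = S₀ cos θ_z = 1360 × 0.8649 = 1176.26 W/m².

1176 W/m²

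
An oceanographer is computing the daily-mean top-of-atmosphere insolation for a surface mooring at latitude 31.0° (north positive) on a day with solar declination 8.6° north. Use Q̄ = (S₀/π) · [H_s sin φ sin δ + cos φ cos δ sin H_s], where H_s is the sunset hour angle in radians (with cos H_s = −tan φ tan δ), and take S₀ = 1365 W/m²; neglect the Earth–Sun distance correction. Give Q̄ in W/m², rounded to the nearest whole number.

422 W/m²

The sunset hour angle satisfies cos H_s = −tan φ tan δ = -0.0909, giving H_s = 95.22°. In radians, H_s = 1.6619.
H_s sin φ sin δ = 1.6619 × 0.5150 × 0.1495 = 0.1280.
cos φ cos δ sin H_s = 0.8572 × 0.9888 × 0.9959 = 0.8441.
Q̄ = (1365/π) × (0.1280 + 0.8441) = 434.49 × 0.9721 = 422.37 W/m².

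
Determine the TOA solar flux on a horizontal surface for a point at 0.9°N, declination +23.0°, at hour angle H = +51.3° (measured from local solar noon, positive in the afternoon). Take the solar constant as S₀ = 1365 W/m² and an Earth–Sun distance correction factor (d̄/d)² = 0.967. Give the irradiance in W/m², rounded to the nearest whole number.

cos θ_z = sin φ sin δ + cos φ cos δ cos H = (0.0157)(0.3907) + (0.9999)(0.9205)(0.6252) = 0.5816.
Top-of-atmosphere irradiance = S₀ (d̄/d)² cos θ_z = 1365 × 0.967 × 0.5816 = 767.69 W/m².

768 W/m²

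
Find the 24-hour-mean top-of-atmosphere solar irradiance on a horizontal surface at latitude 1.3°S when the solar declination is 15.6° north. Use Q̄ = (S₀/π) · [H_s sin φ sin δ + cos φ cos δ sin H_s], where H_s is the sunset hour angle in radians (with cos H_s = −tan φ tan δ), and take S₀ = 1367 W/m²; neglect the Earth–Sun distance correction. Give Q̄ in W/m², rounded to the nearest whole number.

415 W/m²

The sunset hour angle satisfies cos H_s = −tan φ tan δ = 0.0063, giving H_s = 89.64°. In radians, H_s = 1.5645.
H_s sin φ sin δ = 1.5645 × -0.0227 × 0.2689 = -0.0095.
cos φ cos δ sin H_s = 0.9997 × 0.9632 × 1.0000 = 0.9629.
Q̄ = (1367/π) × (-0.0095 + 0.9629) = 435.13 × 0.9534 = 414.85 W/m².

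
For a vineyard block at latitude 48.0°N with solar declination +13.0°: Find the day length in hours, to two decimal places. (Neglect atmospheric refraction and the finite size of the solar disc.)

13.98 hours

The sunset hour angle satisfies cos H_s = −tan φ tan δ = -0.2564, giving H_s = 104.86°.
Day length = 2 H_s / 15° h⁻¹ = 209.72° / 15 = 13.981 h.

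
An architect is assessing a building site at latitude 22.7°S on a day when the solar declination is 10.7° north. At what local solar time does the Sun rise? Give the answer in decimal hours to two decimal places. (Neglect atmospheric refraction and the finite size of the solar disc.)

cos H_s = −tan(-22.7°) · tan(10.7°) = 0.0790, so H_s = arccos(0.0790) = 85.47°.
Sunrise is at 12 − H_s/15 = 12 − 5.698 = 6.302 h local solar time.

6.30 h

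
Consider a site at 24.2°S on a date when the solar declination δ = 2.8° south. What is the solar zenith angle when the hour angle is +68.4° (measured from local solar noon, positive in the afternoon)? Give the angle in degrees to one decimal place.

69.2°

With φ = -24.2°, δ = -2.8°, H = 68.40°: sin φ sin δ = 0.0200, cos φ cos δ cos H = 0.3354, so cos θ_z = 0.3554.
θ_z = arccos(0.3554) = 69.18°.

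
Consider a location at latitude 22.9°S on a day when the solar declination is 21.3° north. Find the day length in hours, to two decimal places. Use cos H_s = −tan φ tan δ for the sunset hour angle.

10.74 hours

The sunset hour angle satisfies cos H_s = −tan φ tan δ = 0.1647, giving H_s = 80.52°.
Day length = 2 H_s / 15° h⁻¹ = 161.04° / 15 = 10.736 h.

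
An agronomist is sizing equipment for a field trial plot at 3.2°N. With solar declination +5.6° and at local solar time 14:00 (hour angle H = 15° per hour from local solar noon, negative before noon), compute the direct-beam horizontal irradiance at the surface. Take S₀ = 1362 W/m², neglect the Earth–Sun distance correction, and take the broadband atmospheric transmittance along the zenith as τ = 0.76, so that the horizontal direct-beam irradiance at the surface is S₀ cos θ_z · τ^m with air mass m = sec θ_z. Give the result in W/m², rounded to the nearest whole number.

Hour angle H = 15° × (14 − 12) = 30.00°.
cos θ_z = sin(3.2°) sin(5.6°) + cos(3.2°) cos(5.6°) cos(30.00°) = 0.0054 + 0.8605 = 0.8659.
Air mass m = 1/cos θ_z = 1/0.8659 = 1.155; τ^m = 0.76^1.155 = 0.7283.
Surface direct beam = 1362 × 0.8659 × 0.7283 = 858.92 W/m².

859 W/m²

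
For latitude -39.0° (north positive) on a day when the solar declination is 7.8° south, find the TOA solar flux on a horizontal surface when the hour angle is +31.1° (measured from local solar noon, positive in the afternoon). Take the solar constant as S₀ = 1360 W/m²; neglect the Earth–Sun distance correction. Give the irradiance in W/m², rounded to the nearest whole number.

cos θ_z = sin(-39.0°) sin(-7.8°) + cos(-39.0°) cos(-7.8°) cos(31.10°) = 0.0854 + 0.6593 = 0.7447.
Top-of-atmosphere irradiance = S₀ cos θ_z = 1360 × 0.7447 = 1012.79 W/m².

1013 W/m²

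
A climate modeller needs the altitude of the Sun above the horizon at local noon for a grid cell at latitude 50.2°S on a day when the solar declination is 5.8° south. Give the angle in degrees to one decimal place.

At local solar noon the hour angle is zero, so the elevation is 90° − |φ − δ| = 90° − |-50.2° − (-5.8°)| = 90° − 44.4° = 45.6°.

45.6°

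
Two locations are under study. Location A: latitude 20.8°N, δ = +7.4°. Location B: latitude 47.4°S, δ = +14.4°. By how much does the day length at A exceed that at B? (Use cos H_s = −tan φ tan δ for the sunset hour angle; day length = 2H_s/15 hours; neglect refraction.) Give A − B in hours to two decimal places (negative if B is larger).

+2.54 h

A: H_s = arccos(−tan 20.8° · tan 7.4°) = 92.83°, so 2H_s/15 = 12.3773 h.
B: H_s = arccos(−tan -47.4° · tan 14.4°) = 73.79°, so 2H_s/15 = 9.8387 h.
A − B = 12.3773 − 9.8387 = 2.5386 h.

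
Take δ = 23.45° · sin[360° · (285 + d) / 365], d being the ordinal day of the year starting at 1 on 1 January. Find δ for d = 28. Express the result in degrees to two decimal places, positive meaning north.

360 × (285 + 28) / 365 = 308.712°; sin(308.712°) = -0.7803.
δ = 23.45 × -0.7803 = -18.298° ≈ -18.30°.

-18.30°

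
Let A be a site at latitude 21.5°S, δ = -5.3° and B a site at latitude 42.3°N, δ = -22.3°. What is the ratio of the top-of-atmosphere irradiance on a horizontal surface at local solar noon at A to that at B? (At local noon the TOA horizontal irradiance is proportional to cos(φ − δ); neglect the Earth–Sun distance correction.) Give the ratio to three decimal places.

2.239

A: cos θ_z = cos(-21.5° − (-5.3°)) = 0.9603.
B: cos θ_z = cos(42.3° − (-22.3°)) = 0.4289.
Ratio A/B = 0.9603 / 0.4289 = 2.2390.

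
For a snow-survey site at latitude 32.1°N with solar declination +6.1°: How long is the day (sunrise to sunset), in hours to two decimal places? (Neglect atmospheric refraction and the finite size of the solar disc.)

−tan φ tan δ = −(0.6273)(0.1069) = -0.0671; H_s = arccos(-0.0671) = 93.85°.
Day length = 2 H_s / 15° h⁻¹ = 187.70° / 15 = 12.513 h.

12.51 hours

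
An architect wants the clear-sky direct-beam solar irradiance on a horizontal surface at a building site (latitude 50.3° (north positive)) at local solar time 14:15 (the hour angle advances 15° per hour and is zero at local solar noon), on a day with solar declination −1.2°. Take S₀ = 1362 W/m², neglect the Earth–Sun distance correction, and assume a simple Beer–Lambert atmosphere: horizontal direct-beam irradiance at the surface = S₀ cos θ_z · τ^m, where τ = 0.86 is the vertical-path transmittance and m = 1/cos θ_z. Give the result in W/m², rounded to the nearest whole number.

Hour angle H = 15° × (14.25 − 12) = 33.75°.
cos θ_z = sin φ sin δ + cos φ cos δ cos H = (0.7694)(-0.0209) + (0.6388)(0.9998)(0.8315) = 0.5150.
Air mass m = 1/cos θ_z = 1/0.5150 = 1.942; τ^m = 0.86^1.942 = 0.7461.
Surface direct beam = 1362 × 0.5150 × 0.7461 = 523.34 W/m².

523 W/m²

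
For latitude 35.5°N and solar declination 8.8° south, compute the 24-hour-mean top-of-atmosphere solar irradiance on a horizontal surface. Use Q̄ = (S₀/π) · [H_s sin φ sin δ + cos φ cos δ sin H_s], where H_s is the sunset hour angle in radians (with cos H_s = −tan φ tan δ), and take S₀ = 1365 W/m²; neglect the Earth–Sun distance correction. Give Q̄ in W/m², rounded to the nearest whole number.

291 W/m²

The sunset hour angle satisfies cos H_s = −tan φ tan δ = 0.1104, giving H_s = 83.66°. In radians, H_s = 1.4601.
H_s sin φ sin δ = 1.4601 × 0.5807 × -0.1530 = -0.1297.
cos φ cos δ sin H_s = 0.8141 × 0.9882 × 0.9939 = 0.7996.
Q̄ = (1365/π) × (-0.1297 + 0.7996) = 434.49 × 0.6699 = 291.06 W/m².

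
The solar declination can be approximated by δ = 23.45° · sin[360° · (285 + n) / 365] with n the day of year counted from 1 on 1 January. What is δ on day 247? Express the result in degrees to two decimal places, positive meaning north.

360 × (285 + 247) / 365 = 524.712°; sin(524.712°) = 0.2637.
δ = 23.45 × 0.2637 = 6.184° ≈ +6.18°.

+6.18°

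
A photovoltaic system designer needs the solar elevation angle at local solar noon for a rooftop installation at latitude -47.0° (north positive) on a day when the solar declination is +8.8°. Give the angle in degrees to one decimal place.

34.2°

At local solar noon the hour angle is zero, so the elevation is 90° − |φ − δ| = 90° − |-47.0° − (8.8°)| = 90° − 55.8° = 34.2°.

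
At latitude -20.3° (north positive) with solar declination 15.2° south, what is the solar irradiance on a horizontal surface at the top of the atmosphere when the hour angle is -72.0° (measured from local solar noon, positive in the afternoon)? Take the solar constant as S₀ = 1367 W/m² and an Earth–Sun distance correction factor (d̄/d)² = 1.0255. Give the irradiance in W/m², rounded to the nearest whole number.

cos θ_z = sin(-20.3°) sin(-15.2°) + cos(-20.3°) cos(-15.2°) cos(-72.00°) = 0.0910 + 0.2797 = 0.3707.
Top-of-atmosphere irradiance = S₀ (d̄/d)² cos θ_z = 1367 × 1.0255 × 0.3707 = 519.67 W/m².

520 W/m²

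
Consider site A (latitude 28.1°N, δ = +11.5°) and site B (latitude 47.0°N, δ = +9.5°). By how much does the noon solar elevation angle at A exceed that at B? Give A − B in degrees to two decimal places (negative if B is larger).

A: 90° − |28.1 − (11.5)| = 73.40°.
B: 90° − |47.0 − (9.5)| = 52.50°.
A − B = 73.40 − 52.50 = 20.90°.

+20.90°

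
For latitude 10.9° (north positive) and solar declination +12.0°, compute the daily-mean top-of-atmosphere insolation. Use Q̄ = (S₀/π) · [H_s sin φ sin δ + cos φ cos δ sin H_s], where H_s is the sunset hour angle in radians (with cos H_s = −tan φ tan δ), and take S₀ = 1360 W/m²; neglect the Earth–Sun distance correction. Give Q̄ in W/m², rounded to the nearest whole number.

cos H_s = −tan(10.9°) · tan(12.0°) = -0.0409, so H_s = arccos(-0.0409) = 92.34°. In radians, H_s = 1.6116.
H_s sin φ sin δ = 1.6116 × 0.1891 × 0.2079 = 0.0634.
cos φ cos δ sin H_s = 0.9820 × 0.9781 × 0.9992 = 0.9597.
Q̄ = (1360/π) × (0.0634 + 0.9597) = 432.90 × 1.0231 = 442.90 W/m².

443 W/m²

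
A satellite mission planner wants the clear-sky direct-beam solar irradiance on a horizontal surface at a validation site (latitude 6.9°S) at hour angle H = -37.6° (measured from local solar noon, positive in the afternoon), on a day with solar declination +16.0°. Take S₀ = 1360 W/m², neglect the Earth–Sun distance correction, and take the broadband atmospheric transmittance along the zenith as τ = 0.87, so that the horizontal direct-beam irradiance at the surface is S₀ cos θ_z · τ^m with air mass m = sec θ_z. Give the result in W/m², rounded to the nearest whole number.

811 W/m²

cos θ_z = sin φ sin δ + cos φ cos δ cos H = (-0.1201)(0.2756) + (0.9928)(0.9613)(0.7923) = 0.7231.
Air mass m = 1/cos θ_z = 1/0.7231 = 1.383; τ^m = 0.87^1.383 = 0.8248.
Surface direct beam = 1360 × 0.7231 × 0.8248 = 811.12 W/m².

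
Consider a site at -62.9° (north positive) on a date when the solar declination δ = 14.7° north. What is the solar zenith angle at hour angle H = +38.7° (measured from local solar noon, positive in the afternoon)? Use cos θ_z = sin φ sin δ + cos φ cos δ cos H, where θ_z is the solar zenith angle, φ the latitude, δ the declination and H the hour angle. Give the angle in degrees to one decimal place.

cos θ_z = sin φ sin δ + cos φ cos δ cos H = (-0.8902)(0.2538) + (0.4555)(0.9673)(0.7804) = 0.1179.
θ_z = arccos(0.1179) = 83.23°.

83.2°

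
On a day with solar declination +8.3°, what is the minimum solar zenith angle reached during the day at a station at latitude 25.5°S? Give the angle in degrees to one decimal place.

33.8°

At local solar noon the hour angle is zero, so the zenith angle is |φ − δ| = |-25.5° − (8.3°)| = 33.8°.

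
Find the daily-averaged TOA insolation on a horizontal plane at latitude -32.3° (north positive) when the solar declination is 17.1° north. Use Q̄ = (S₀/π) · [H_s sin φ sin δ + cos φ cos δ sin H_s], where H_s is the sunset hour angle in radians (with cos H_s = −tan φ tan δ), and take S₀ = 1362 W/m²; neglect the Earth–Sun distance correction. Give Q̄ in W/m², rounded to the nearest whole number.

250 W/m²

The sunset hour angle satisfies cos H_s = −tan φ tan δ = 0.1945, giving H_s = 78.78°. In radians, H_s = 1.3750.
H_s sin φ sin δ = 1.3750 × -0.5344 × 0.2940 = -0.2160.
cos φ cos δ sin H_s = 0.8453 × 0.9558 × 0.9809 = 0.7925.
Q̄ = (1362/π) × (-0.2160 + 0.7925) = 433.54 × 0.5765 = 249.94 W/m².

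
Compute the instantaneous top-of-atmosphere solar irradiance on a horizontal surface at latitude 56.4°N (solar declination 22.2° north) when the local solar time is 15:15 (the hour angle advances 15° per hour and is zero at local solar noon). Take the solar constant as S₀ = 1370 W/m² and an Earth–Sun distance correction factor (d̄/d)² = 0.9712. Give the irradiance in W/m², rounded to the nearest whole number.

Hour angle H = 15° × (15.25 − 12) = 48.75°.
With φ = 56.4°, δ = 22.2°, H = 48.75°: sin φ sin δ = 0.3147, cos φ cos δ cos H = 0.3378, so cos θ_z = 0.6525.
Top-of-atmosphere irradiance = S₀ (d̄/d)² cos θ_z = 1370 × 0.9712 × 0.6525 = 868.18 W/m².

868 W/m²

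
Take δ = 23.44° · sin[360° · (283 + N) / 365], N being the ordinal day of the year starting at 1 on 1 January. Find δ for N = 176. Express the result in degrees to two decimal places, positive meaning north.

+23.41°

360 × (283 + 176) / 365 = 452.712°; sin(452.712°) = 0.9989.
δ = 23.44 × 0.9989 = 23.414° ≈ +23.41°.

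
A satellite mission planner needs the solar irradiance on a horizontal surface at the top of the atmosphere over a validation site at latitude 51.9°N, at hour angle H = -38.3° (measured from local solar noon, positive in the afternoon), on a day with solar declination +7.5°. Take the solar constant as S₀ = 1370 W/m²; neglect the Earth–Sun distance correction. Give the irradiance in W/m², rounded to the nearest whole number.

With φ = 51.9°, δ = 7.5°, H = -38.30°: sin φ sin δ = 0.1027, cos φ cos δ cos H = 0.4801, so cos θ_z = 0.5828.
Top-of-atmosphere irradiance = S₀ cos θ_z = 1370 × 0.5828 = 798.44 W/m².

798 W/m²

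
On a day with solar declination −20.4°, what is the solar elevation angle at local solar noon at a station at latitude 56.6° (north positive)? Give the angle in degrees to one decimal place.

At local solar noon the hour angle is zero, so the elevation is 90° − |φ − δ| = 90° − |56.6° − (-20.4°)| = 90° − 77.0° = 13.0°.

13.0°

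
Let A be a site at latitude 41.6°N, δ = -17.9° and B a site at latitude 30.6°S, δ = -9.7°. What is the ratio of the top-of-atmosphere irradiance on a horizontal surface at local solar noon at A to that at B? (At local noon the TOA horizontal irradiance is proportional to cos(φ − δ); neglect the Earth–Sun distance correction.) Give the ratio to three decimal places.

0.543

A: cos θ_z = cos(41.6° − (-17.9°)) = 0.5075.
B: cos θ_z = cos(-30.6° − (-9.7°)) = 0.9342.
Ratio A/B = 0.5075 / 0.9342 = 0.5432.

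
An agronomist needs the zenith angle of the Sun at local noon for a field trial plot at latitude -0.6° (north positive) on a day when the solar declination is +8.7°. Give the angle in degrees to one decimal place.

9.3°

At local solar noon the hour angle is zero, so the zenith angle is |φ − δ| = |-0.6° − (8.7°)| = 9.3°.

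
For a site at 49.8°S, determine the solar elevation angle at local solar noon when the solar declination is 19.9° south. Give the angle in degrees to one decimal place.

60.1°

At local solar noon the hour angle is zero, so the elevation is 90° − |φ − δ| = 90° − |-49.8° − (-19.9°)| = 90° − 29.9° = 60.1°.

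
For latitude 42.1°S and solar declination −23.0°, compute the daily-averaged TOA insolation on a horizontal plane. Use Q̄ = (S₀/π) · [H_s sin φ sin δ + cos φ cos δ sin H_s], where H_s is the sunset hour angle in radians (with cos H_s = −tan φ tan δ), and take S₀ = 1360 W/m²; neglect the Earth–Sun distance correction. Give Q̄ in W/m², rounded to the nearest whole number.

496 W/m²

−tan φ tan δ = −(-0.9036)(-0.4245) = -0.3836; H_s = arccos(-0.3836) = 112.56°. In radians, H_s = 1.9645.
H_s sin φ sin δ = 1.9645 × -0.6704 × -0.3907 = 0.5146.
cos φ cos δ sin H_s = 0.7420 × 0.9205 × 0.9235 = 0.6308.
Q̄ = (1360/π) × (0.5146 + 0.6308) = 432.90 × 1.1454 = 495.84 W/m².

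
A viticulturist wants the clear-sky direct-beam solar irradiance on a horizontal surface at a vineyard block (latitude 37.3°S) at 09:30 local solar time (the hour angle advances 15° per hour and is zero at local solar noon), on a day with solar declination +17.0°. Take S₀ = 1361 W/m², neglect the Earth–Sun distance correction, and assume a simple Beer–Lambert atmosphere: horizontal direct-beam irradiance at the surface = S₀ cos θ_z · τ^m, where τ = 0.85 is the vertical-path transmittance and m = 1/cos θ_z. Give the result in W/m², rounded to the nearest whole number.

396 W/m²

Hour angle H = 15° × (9.5 − 12) = -37.50°.
cos θ_z = sin(-37.3°) sin(17.0°) + cos(-37.3°) cos(17.0°) cos(-37.50°) = -0.1772 + 0.6035 = 0.4263.
Air mass m = 1/cos θ_z = 1/0.4263 = 2.346; τ^m = 0.85^2.346 = 0.6830.
Surface direct beam = 1361 × 0.4263 × 0.6830 = 396.27 W/m².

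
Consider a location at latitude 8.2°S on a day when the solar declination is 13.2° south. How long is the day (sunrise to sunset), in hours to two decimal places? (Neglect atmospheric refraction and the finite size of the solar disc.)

12.26 hours

The sunset hour angle satisfies cos H_s = −tan φ tan δ = -0.0338, giving H_s = 91.94°.
Day length = 2 H_s / 15° h⁻¹ = 183.88° / 15 = 12.259 h.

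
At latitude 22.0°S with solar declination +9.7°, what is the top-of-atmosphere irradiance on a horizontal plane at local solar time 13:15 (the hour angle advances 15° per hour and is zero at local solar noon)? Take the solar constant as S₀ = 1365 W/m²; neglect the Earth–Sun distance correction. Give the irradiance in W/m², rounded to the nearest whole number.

Hour angle H = 15° × (13.25 − 12) = 18.75°.
cos θ_z = sin φ sin δ + cos φ cos δ cos H = (-0.3746)(0.1685) + (0.9272)(0.9857)(0.9469) = 0.8023.
Top-of-atmosphere irradiance = S₀ cos θ_z = 1365 × 0.8023 = 1095.14 W/m².

1095 W/m²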